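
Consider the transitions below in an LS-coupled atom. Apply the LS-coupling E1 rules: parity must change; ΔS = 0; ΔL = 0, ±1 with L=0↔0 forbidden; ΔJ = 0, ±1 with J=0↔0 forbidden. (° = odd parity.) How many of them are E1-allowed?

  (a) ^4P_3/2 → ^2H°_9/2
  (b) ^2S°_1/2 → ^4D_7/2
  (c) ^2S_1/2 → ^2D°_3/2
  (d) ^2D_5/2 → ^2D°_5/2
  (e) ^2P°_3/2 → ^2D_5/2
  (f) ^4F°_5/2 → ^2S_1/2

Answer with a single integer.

2

(a) forbidden (ΔS, ΔL, ΔJ fail)
(b) forbidden (ΔS, ΔL, ΔJ fail)
(c) forbidden (ΔL fails)
(d) allowed
(e) allowed
(f) forbidden (ΔS, ΔL, ΔJ fail)
Total allowed: 2 of 6.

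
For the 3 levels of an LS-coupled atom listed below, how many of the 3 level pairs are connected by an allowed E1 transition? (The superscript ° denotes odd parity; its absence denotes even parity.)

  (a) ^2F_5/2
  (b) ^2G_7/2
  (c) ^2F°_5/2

(a)–(b): forbidden (parity).
(a)–(c): allowed.
(b)–(c): allowed.
Allowed pairs: 2 of 3.

2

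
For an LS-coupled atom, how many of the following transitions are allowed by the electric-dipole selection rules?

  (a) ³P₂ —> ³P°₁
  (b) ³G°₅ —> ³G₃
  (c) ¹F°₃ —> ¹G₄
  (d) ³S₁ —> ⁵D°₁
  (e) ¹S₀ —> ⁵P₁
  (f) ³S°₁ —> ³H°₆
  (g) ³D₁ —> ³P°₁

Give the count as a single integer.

(a) allowed
(b) forbidden (ΔJ fails)
(c) allowed
(d) forbidden (ΔS, ΔL fail)
(e) forbidden (parity, ΔS fail)
(f) forbidden (parity, ΔL, ΔJ fail)
(g) allowed
Total allowed: 3 of 7.

3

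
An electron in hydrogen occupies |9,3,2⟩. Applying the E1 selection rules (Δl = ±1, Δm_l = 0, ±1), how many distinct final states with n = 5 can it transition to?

E1 requires Δl = ±1, so l_f ∈ {2, 4}; with 0 ≤ l_f ≤ n_f−1 = 4, the allowed l_f values are {2, 4}.
For l_f = 2: m_f ∈ {m_i−1, m_i, m_i+1} ∩ [−2, 2] = {1, 2} → 2 states.
For l_f = 4: m_f ∈ {m_i−1, m_i, m_i+1} ∩ [−4, 4] = {1, 2, 3} → 3 states.
Total: 5.

5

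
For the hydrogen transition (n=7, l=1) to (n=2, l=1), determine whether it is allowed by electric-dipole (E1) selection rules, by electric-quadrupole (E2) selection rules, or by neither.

E2

Δl = 1 − 1 = +0; l_i + l_f = 2.
E1 (Δl = ±1): not satisfied.
E2 (Δl = 0,±2, l_i+l_f ≥ 2): satisfied.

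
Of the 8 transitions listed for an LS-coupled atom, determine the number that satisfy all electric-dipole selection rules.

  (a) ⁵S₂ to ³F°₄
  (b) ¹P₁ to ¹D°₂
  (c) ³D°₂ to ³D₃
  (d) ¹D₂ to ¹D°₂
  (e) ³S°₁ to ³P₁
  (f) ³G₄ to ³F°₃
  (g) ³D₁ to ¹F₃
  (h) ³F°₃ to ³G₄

6

(a) forbidden (ΔS, ΔL, ΔJ fail)
(b) allowed
(c) allowed
(d) allowed
(e) allowed
(f) allowed
(g) forbidden (parity, ΔS, ΔJ fail)
(h) allowed
Total allowed: 6 of 8.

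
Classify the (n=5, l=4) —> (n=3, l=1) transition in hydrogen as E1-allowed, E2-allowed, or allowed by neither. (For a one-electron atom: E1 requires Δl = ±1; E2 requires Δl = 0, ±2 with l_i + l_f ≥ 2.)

neither

Δl = 1 − 4 = -3; l_i + l_f = 5.
E1 (Δl = ±1): not satisfied.
E2 (Δl = 0,±2, l_i+l_f ≥ 2): not satisfied.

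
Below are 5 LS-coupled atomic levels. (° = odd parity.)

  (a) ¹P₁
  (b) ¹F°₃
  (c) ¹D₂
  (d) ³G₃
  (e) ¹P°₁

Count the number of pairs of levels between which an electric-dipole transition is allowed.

3

(a)–(b): forbidden (ΔL, ΔJ).
(a)–(c): forbidden (parity).
(a)–(d): forbidden (parity, ΔS, ΔL, ΔJ).
(a)–(e): allowed.
(b)–(c): allowed.
(b)–(d): forbidden (ΔS).
(b)–(e): forbidden (parity, ΔL, ΔJ).
(c)–(d): forbidden (parity, ΔS, ΔL).
(c)–(e): allowed.
(d)–(e): forbidden (ΔS, ΔL, ΔJ).
Allowed pairs: 3 of 10.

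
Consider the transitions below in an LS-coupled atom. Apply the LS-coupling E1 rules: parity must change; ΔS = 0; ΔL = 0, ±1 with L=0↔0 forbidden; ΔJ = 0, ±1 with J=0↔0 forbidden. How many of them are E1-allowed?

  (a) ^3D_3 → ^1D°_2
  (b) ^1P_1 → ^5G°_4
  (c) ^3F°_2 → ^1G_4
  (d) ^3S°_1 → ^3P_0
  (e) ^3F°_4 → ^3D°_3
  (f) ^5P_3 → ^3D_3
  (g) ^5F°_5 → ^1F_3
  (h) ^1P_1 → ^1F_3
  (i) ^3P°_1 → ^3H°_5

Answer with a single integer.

1

(a) forbidden (ΔS fails)
(b) forbidden (ΔS, ΔL, ΔJ fail)
(c) forbidden (ΔS, ΔJ fail)
(d) allowed
(e) forbidden (parity fails)
(f) forbidden (parity, ΔS fail)
(g) forbidden (ΔS, ΔJ fail)
(h) forbidden (parity, ΔL, ΔJ fail)
(i) forbidden (parity, ΔL, ΔJ fail)
Total allowed: 1 of 9.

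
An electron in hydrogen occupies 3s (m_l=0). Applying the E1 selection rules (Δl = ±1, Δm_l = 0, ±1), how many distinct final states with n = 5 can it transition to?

3

E1 requires Δl = ±1, so l_f ∈ {-1, 1}; with 0 ≤ l_f ≤ n_f−1 = 4, the allowed l_f values are {1}.
For l_f = 1: m_f ∈ {m_i−1, m_i, m_i+1} ∩ [−1, 1] = {-1, 0, 1} → 3 states.
Total: 3.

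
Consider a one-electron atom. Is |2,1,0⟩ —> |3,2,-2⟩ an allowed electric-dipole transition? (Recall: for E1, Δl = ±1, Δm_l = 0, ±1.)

Initial l = 1, final l = 2, so Δl = +1. E1 requires Δl = ±1: ok.
m_l: 0 → -2 (Δm_l = -2). |Δm_l| ≤ 1 fails.
The transition is electric-dipole forbidden.

forbidden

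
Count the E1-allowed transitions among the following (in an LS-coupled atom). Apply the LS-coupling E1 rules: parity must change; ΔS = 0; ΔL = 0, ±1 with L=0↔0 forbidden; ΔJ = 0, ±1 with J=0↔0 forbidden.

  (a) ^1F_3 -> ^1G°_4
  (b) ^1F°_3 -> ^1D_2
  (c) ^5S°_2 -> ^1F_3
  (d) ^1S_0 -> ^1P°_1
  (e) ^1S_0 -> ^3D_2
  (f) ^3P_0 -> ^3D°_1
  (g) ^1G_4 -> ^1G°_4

(a) allowed
(b) allowed
(c) forbidden (ΔS, ΔL fail)
(d) allowed
(e) forbidden (parity, ΔS, ΔL, ΔJ fail)
(f) allowed
(g) allowed
Total allowed: 5 of 7.

5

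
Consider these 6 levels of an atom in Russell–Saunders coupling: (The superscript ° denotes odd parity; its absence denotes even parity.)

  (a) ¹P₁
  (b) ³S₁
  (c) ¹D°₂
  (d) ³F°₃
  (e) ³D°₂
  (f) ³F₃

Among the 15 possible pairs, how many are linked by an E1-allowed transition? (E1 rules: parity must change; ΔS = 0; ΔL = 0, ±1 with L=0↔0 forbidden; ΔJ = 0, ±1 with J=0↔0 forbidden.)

3

(a)–(b): forbidden (parity, ΔS).
(a)–(c): allowed.
(a)–(d): forbidden (ΔS, ΔL, ΔJ).
(a)–(e): forbidden (ΔS).
(a)–(f): forbidden (parity, ΔS, ΔL, ΔJ).
(b)–(c): forbidden (ΔS, ΔL).
(b)–(d): forbidden (ΔL, ΔJ).
(b)–(e): forbidden (ΔL).
(b)–(f): forbidden (parity, ΔL, ΔJ).
(c)–(d): forbidden (parity, ΔS).
(c)–(e): forbidden (parity, ΔS).
(c)–(f): forbidden (ΔS).
(d)–(e): forbidden (parity).
(d)–(f): allowed.
(e)–(f): allowed.
Allowed pairs: 3 of 15.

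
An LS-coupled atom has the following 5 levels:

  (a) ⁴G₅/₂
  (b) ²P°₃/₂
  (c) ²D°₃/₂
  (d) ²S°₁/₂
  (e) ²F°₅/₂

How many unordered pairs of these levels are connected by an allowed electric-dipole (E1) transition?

0

(a)–(b): forbidden (ΔS, ΔL).
(a)–(c): forbidden (ΔS, ΔL).
(a)–(d): forbidden (ΔS, ΔL, ΔJ).
(a)–(e): forbidden (ΔS).
(b)–(c): forbidden (parity).
(b)–(d): forbidden (parity).
(b)–(e): forbidden (parity, ΔL).
(c)–(d): forbidden (parity, ΔL).
(c)–(e): forbidden (parity).
(d)–(e): forbidden (parity, ΔL, ΔJ).
Allowed pairs: 0 of 10.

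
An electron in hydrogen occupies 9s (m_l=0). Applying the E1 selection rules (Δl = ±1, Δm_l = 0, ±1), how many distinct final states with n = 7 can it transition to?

3

E1 requires Δl = ±1, so l_f ∈ {-1, 1}; with 0 ≤ l_f ≤ n_f−1 = 6, the allowed l_f values are {1}.
For l_f = 1: m_f ∈ {m_i−1, m_i, m_i+1} ∩ [−1, 1] = {-1, 0, 1} → 3 states.
Total: 3.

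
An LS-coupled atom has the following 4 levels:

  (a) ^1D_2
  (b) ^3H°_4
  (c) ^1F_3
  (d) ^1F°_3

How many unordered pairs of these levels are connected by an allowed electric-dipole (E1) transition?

(a)–(b): forbidden (ΔS, ΔL, ΔJ).
(a)–(c): forbidden (parity).
(a)–(d): allowed.
(b)–(c): forbidden (ΔS, ΔL).
(b)–(d): forbidden (parity, ΔS, ΔL).
(c)–(d): allowed.
Allowed pairs: 2 of 6.

2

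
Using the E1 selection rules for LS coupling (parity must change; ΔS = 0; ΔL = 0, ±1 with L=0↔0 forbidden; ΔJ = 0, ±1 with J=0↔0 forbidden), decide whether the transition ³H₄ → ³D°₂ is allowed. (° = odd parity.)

Reading off the term symbols: S 1→1, L 5→2, J 4→2, parity even→odd.
Parity must change: even → odd — passes.
ΔS = 0: S: 1 → 1 — passes.
ΔL = 0, ±1 (not L=0↔0): L: 5 → 2, ΔL = -3 — fails.
ΔJ = 0, ±1 (not J=0↔0): J: 4 → 2, ΔJ = -2 — fails.
Rule(s) violated: ΔL, ΔJ.

forbidden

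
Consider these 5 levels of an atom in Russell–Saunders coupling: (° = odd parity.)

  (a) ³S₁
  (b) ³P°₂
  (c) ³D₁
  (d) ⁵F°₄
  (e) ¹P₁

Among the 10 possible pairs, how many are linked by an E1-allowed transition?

2

(a)–(b): allowed.
(a)–(c): forbidden (parity, ΔL).
(a)–(d): forbidden (ΔS, ΔL, ΔJ).
(a)–(e): forbidden (parity, ΔS).
(b)–(c): allowed.
(b)–(d): forbidden (parity, ΔS, ΔL, ΔJ).
(b)–(e): forbidden (ΔS).
(c)–(d): forbidden (ΔS, ΔJ).
(c)–(e): forbidden (parity, ΔS).
(d)–(e): forbidden (ΔS, ΔL, ΔJ).
Allowed pairs: 2 of 10.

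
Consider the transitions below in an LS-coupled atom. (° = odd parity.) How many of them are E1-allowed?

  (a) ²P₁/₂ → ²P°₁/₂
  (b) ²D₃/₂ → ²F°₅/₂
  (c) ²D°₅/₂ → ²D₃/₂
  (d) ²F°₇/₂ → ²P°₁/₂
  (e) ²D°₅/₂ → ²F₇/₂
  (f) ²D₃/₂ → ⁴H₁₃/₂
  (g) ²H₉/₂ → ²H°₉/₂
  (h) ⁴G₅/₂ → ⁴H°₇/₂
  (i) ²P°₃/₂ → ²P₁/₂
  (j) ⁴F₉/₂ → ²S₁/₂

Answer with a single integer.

(a) allowed
(b) allowed
(c) allowed
(d) forbidden (parity, ΔL, ΔJ fail)
(e) allowed
(f) forbidden (parity, ΔS, ΔL, ΔJ fail)
(g) allowed
(h) allowed
(i) allowed
(j) forbidden (parity, ΔS, ΔL, ΔJ fail)
Total allowed: 7 of 10.

7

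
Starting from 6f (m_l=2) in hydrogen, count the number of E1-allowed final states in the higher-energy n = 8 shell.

E1 requires Δl = ±1, so l_f ∈ {2, 4}; with 0 ≤ l_f ≤ n_f−1 = 7, the allowed l_f values are {2, 4}.
For l_f = 2: m_f ∈ {m_i−1, m_i, m_i+1} ∩ [−2, 2] = {1, 2} → 2 states.
For l_f = 4: m_f ∈ {m_i−1, m_i, m_i+1} ∩ [−4, 4] = {1, 2, 3} → 3 states.
Total: 5.

5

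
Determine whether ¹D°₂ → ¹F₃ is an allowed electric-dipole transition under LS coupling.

ΔJ = 0, ±1 (not J=0↔0): J: 2 → 3, ΔJ = +1 — satisfied.
Parity must change: odd → even — satisfied.
ΔL = 0, ±1 (not L=0↔0): L: 2 → 3, ΔL = +1 — satisfied.
ΔS = 0: S: 0 → 0 — satisfied.
All four E1 rules are satisfied.

allowed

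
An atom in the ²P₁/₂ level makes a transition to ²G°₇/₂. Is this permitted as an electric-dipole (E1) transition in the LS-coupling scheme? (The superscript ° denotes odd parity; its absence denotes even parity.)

forbidden

Initial level: S=1/2, L=1, J=1/2, parity even. Final level: S=1/2, L=4, J=7/2, parity odd.
Parity must change: even → odd — ok.
ΔS = 0: S: 1/2 → 1/2 — ok.
ΔL = 0, ±1 (not L=0↔0): L: 1 → 4, ΔL = +3 — fails.
ΔJ = 0, ±1 (not J=0↔0): J: 1/2 → 7/2, ΔJ = +3 — fails.
Rule(s) violated: ΔL, ΔJ.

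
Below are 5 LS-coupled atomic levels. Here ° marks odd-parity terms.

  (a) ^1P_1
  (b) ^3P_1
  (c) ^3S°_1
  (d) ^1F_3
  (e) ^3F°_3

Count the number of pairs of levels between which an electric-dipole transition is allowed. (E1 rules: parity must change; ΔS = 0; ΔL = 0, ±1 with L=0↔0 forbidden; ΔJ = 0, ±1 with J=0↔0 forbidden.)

1

(a)–(b): forbidden (parity, ΔS).
(a)–(c): forbidden (ΔS).
(a)–(d): forbidden (parity, ΔL, ΔJ).
(a)–(e): forbidden (ΔS, ΔL, ΔJ).
(b)–(c): allowed.
(b)–(d): forbidden (parity, ΔS, ΔL, ΔJ).
(b)–(e): forbidden (ΔL, ΔJ).
(c)–(d): forbidden (ΔS, ΔL, ΔJ).
(c)–(e): forbidden (parity, ΔL, ΔJ).
(d)–(e): forbidden (ΔS).
Allowed pairs: 1 of 10.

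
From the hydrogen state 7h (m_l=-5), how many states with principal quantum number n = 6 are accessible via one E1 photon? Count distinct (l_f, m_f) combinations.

1

E1 requires Δl = ±1, so l_f ∈ {4, 6}; with 0 ≤ l_f ≤ n_f−1 = 5, the allowed l_f values are {4}.
For l_f = 4: m_f ∈ {m_i−1, m_i, m_i+1} ∩ [−4, 4] = {-4} → 1 state.
Total: 1.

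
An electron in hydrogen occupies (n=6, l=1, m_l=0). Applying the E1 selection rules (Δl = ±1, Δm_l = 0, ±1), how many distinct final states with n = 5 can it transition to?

E1 requires Δl = ±1, so l_f ∈ {0, 2}; with 0 ≤ l_f ≤ n_f−1 = 4, the allowed l_f values are {0, 2}.
For l_f = 0: m_f ∈ {m_i−1, m_i, m_i+1} ∩ [−0, 0] = {0} → 1 state.
For l_f = 2: m_f ∈ {m_i−1, m_i, m_i+1} ∩ [−2, 2] = {-1, 0, 1} → 3 states.
Total: 4.

4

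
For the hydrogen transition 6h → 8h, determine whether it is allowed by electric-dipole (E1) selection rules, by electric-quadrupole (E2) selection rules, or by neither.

E2

Δl = 5 − 5 = +0; l_i + l_f = 10.
E1 (Δl = ±1): not satisfied.
E2 (Δl = 0,±2, l_i+l_f ≥ 2): satisfied.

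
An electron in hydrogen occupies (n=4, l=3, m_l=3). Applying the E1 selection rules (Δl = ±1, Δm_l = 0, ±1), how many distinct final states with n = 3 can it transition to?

E1 requires Δl = ±1, so l_f ∈ {2, 4}; with 0 ≤ l_f ≤ n_f−1 = 2, the allowed l_f values are {2}.
For l_f = 2: m_f ∈ {m_i−1, m_i, m_i+1} ∩ [−2, 2] = {2} → 1 state.
Total: 1.

1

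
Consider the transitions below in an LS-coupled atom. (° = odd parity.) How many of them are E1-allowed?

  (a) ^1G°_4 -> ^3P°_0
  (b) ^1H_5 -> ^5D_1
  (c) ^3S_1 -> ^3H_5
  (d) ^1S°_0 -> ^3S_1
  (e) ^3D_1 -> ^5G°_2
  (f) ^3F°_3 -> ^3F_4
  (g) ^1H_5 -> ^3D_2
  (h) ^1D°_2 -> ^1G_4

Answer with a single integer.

1

(a) forbidden (parity, ΔS, ΔL, ΔJ fail)
(b) forbidden (parity, ΔS, ΔL, ΔJ fail)
(c) forbidden (parity, ΔL, ΔJ fail)
(d) forbidden (ΔS, ΔL fail)
(e) forbidden (ΔS, ΔL fail)
(f) allowed
(g) forbidden (parity, ΔS, ΔL, ΔJ fail)
(h) forbidden (ΔL, ΔJ fail)
Total allowed: 1 of 8.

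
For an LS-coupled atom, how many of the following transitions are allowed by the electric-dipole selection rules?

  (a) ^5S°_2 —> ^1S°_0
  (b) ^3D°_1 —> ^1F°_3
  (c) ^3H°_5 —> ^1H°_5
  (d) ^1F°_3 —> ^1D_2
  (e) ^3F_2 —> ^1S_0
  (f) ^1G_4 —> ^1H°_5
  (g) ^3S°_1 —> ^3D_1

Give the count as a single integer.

(a) forbidden (parity, ΔS, ΔL, ΔJ fail)
(b) forbidden (parity, ΔS, ΔJ fail)
(c) forbidden (parity, ΔS fail)
(d) allowed
(e) forbidden (parity, ΔS, ΔL, ΔJ fail)
(f) allowed
(g) forbidden (ΔL fails)
Total allowed: 2 of 7.

2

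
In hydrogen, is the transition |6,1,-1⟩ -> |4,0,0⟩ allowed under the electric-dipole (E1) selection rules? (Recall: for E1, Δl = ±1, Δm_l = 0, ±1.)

allowed

Initial l = 1, final l = 0, so Δl = -1. E1 requires Δl = ±1: ✓.
Δm_l = 0 − (-1) = +1. E1 requires Δm_l = 0, ±1: ✓.
All E1 selection rules are satisfied.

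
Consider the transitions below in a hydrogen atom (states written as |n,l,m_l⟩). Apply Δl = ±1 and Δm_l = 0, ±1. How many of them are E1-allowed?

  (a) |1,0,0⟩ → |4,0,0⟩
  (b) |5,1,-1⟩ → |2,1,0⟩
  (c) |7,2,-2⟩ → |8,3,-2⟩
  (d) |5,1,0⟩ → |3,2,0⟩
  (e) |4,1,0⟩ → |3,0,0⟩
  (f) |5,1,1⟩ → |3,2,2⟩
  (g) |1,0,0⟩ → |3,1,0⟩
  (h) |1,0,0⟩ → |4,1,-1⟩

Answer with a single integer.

6

(a) forbidden — Δl = +0 (E1 requires Δl = ±1)
(b) forbidden — Δl = +0 (E1 requires Δl = ±1)
(c) allowed
(d) allowed
(e) allowed
(f) allowed
(g) allowed
(h) allowed
Total allowed: 6 of 8.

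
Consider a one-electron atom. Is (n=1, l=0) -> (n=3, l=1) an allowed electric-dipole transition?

allowed

l: 0 → 1 (Δl = +1). Δl = ±1 ok.
All E1 selection rules are satisfied.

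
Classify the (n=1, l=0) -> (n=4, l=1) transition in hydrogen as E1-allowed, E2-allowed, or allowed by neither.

Δl = 1 − 0 = +1; l_i + l_f = 1.
E1 (Δl = ±1): satisfied.
E2 (Δl = 0,±2, l_i+l_f ≥ 2): not satisfied.

E1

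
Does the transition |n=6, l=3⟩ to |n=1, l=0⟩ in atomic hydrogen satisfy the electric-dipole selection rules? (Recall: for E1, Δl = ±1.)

forbidden

l: 3 → 0 (Δl = -3). Δl = ±1 ✗.
The transition is electric-dipole forbidden.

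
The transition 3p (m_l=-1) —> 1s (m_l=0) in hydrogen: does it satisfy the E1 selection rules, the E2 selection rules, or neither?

E1

Δl = 0 − 1 = -1; l_i + l_f = 1.
Δm_l = +1.
E1 (Δl = ±1, |Δm_l| ≤ 1): satisfied.
E2 (Δl = 0,±2, l_i+l_f ≥ 2, |Δm_l| ≤ 2): not satisfied.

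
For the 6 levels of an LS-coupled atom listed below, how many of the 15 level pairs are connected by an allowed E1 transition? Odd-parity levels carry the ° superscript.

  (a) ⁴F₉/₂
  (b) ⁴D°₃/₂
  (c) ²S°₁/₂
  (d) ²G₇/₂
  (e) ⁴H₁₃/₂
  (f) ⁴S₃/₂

(a)–(b): forbidden (ΔJ).
(a)–(c): forbidden (ΔS, ΔL, ΔJ).
(a)–(d): forbidden (parity, ΔS).
(a)–(e): forbidden (parity, ΔL, ΔJ).
(a)–(f): forbidden (parity, ΔL, ΔJ).
(b)–(c): forbidden (parity, ΔS, ΔL).
(b)–(d): forbidden (ΔS, ΔL, ΔJ).
(b)–(e): forbidden (ΔL, ΔJ).
(b)–(f): forbidden (ΔL).
(c)–(d): forbidden (ΔL, ΔJ).
(c)–(e): forbidden (ΔS, ΔL, ΔJ).
(c)–(f): forbidden (ΔS, ΔL).
(d)–(e): forbidden (parity, ΔS, ΔJ).
(d)–(f): forbidden (parity, ΔS, ΔL, ΔJ).
(e)–(f): forbidden (parity, ΔL, ΔJ).
Allowed pairs: 0 of 15.

0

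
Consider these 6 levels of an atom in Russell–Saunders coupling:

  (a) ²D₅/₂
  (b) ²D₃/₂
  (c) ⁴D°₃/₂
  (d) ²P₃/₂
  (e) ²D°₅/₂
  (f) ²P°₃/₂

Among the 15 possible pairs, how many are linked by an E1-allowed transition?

(a)–(b): forbidden (parity).
(a)–(c): forbidden (ΔS).
(a)–(d): forbidden (parity).
(a)–(e): allowed.
(a)–(f): allowed.
(b)–(c): forbidden (ΔS).
(b)–(d): forbidden (parity).
(b)–(e): allowed.
(b)–(f): allowed.
(c)–(d): forbidden (ΔS).
(c)–(e): forbidden (parity, ΔS).
(c)–(f): forbidden (parity, ΔS).
(d)–(e): allowed.
(d)–(f): allowed.
(e)–(f): forbidden (parity).
Allowed pairs: 6 of 15.

6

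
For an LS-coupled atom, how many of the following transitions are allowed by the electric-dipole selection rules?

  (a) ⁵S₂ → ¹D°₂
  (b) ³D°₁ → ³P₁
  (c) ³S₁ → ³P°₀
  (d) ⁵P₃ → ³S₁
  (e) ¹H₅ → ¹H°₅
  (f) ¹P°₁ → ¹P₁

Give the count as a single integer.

4

(a) forbidden (ΔS, ΔL fail)
(b) allowed
(c) allowed
(d) forbidden (parity, ΔS, ΔJ fail)
(e) allowed
(f) allowed
Total allowed: 4 of 6.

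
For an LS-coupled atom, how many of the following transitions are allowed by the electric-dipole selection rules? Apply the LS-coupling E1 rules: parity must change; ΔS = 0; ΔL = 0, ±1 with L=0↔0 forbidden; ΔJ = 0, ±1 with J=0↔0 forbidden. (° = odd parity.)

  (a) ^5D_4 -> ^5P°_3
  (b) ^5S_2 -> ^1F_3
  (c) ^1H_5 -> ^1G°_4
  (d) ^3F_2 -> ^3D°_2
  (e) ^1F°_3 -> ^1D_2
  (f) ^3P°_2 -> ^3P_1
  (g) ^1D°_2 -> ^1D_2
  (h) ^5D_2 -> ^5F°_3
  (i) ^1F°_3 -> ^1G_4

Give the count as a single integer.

8

(a) allowed
(b) forbidden (parity, ΔS, ΔL fail)
(c) allowed
(d) allowed
(e) allowed
(f) allowed
(g) allowed
(h) allowed
(i) allowed
Total allowed: 8 of 9.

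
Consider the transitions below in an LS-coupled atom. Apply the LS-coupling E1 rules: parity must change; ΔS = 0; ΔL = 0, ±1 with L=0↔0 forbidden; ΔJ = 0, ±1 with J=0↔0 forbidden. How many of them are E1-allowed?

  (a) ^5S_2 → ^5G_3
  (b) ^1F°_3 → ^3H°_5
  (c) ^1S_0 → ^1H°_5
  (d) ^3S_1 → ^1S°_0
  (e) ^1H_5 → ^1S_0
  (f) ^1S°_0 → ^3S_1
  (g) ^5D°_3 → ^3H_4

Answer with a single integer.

(a) forbidden (parity, ΔL fail)
(b) forbidden (parity, ΔS, ΔL, ΔJ fail)
(c) forbidden (ΔL, ΔJ fail)
(d) forbidden (ΔS, ΔL fail)
(e) forbidden (parity, ΔL, ΔJ fail)
(f) forbidden (ΔS, ΔL fail)
(g) forbidden (ΔS, ΔL fail)
Total allowed: 0 of 7.

0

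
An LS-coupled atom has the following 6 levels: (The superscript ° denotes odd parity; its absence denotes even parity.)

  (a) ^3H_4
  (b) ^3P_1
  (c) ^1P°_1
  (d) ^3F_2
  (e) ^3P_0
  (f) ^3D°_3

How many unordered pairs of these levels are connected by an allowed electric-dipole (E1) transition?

(a)–(b): forbidden (parity, ΔL, ΔJ).
(a)–(c): forbidden (ΔS, ΔL, ΔJ).
(a)–(d): forbidden (parity, ΔL, ΔJ).
(a)–(e): forbidden (parity, ΔL, ΔJ).
(a)–(f): forbidden (ΔL).
(b)–(c): forbidden (ΔS).
(b)–(d): forbidden (parity, ΔL).
(b)–(e): forbidden (parity).
(b)–(f): forbidden (ΔJ).
(c)–(d): forbidden (ΔS, ΔL).
(c)–(e): forbidden (ΔS).
(c)–(f): forbidden (parity, ΔS, ΔJ).
(d)–(e): forbidden (parity, ΔL, ΔJ).
(d)–(f): allowed.
(e)–(f): forbidden (ΔJ).
Allowed pairs: 1 of 15.

1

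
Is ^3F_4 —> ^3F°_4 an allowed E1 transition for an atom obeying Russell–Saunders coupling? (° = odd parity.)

ΔS = 0: S: 1 → 1 — ✓.
ΔL = 0, ±1 (not L=0↔0): L: 3 → 3, ΔL = +0 — ✓.
Parity must change: even → odd — ✓.
ΔJ = 0, ±1 (not J=0↔0): J: 4 → 4, ΔJ = +0 — ✓.
All four E1 rules are satisfied.

allowed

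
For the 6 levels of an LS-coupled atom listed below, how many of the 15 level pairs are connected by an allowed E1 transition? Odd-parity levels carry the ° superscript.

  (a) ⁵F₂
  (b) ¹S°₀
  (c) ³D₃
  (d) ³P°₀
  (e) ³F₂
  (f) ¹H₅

0

(a)–(b): forbidden (ΔS, ΔL, ΔJ).
(a)–(c): forbidden (parity, ΔS).
(a)–(d): forbidden (ΔS, ΔL, ΔJ).
(a)–(e): forbidden (parity, ΔS).
(a)–(f): forbidden (parity, ΔS, ΔL, ΔJ).
(b)–(c): forbidden (ΔS, ΔL, ΔJ).
(b)–(d): forbidden (parity, ΔS, ΔJ).
(b)–(e): forbidden (ΔS, ΔL, ΔJ).
(b)–(f): forbidden (ΔL, ΔJ).
(c)–(d): forbidden (ΔJ).
(c)–(e): forbidden (parity).
(c)–(f): forbidden (parity, ΔS, ΔL, ΔJ).
(d)–(e): forbidden (ΔL, ΔJ).
(d)–(f): forbidden (ΔS, ΔL, ΔJ).
(e)–(f): forbidden (parity, ΔS, ΔL, ΔJ).
Allowed pairs: 0 of 15.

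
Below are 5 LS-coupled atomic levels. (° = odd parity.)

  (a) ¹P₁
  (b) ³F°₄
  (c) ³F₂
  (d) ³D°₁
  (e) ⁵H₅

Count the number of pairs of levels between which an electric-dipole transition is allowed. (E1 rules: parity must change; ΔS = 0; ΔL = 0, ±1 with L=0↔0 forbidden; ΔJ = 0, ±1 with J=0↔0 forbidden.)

1

(a)–(b): forbidden (ΔS, ΔL, ΔJ).
(a)–(c): forbidden (parity, ΔS, ΔL).
(a)–(d): forbidden (ΔS).
(a)–(e): forbidden (parity, ΔS, ΔL, ΔJ).
(b)–(c): forbidden (ΔJ).
(b)–(d): forbidden (parity, ΔJ).
(b)–(e): forbidden (ΔS, ΔL).
(c)–(d): allowed.
(c)–(e): forbidden (parity, ΔS, ΔL, ΔJ).
(d)–(e): forbidden (ΔS, ΔL, ΔJ).
Allowed pairs: 1 of 10.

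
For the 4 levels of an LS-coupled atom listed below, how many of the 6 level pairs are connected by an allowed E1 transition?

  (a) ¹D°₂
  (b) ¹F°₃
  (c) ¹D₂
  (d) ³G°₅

2

(a)–(b): forbidden (parity).
(a)–(c): allowed.
(a)–(d): forbidden (parity, ΔS, ΔL, ΔJ).
(b)–(c): allowed.
(b)–(d): forbidden (parity, ΔS, ΔJ).
(c)–(d): forbidden (ΔS, ΔL, ΔJ).
Allowed pairs: 2 of 6.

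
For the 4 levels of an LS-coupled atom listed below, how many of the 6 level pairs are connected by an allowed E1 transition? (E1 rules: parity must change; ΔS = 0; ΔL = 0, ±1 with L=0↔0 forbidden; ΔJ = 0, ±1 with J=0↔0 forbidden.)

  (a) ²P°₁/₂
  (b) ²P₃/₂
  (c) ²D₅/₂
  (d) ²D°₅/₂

(a)–(b): allowed.
(a)–(c): forbidden (ΔJ).
(a)–(d): forbidden (parity, ΔJ).
(b)–(c): forbidden (parity).
(b)–(d): allowed.
(c)–(d): allowed.
Allowed pairs: 3 of 6.

3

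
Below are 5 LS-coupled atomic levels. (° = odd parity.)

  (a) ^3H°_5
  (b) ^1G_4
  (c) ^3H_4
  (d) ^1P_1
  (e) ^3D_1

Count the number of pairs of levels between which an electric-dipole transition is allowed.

1

(a)–(b): forbidden (ΔS).
(a)–(c): allowed.
(a)–(d): forbidden (ΔS, ΔL, ΔJ).
(a)–(e): forbidden (ΔL, ΔJ).
(b)–(c): forbidden (parity, ΔS).
(b)–(d): forbidden (parity, ΔL, ΔJ).
(b)–(e): forbidden (parity, ΔS, ΔL, ΔJ).
(c)–(d): forbidden (parity, ΔS, ΔL, ΔJ).
(c)–(e): forbidden (parity, ΔL, ΔJ).
(d)–(e): forbidden (parity, ΔS).
Allowed pairs: 1 of 10.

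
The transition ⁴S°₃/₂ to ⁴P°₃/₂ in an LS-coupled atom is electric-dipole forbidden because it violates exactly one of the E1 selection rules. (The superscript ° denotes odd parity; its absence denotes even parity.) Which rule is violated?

Reading off the term symbols: S 3/2→3/2, L 0→1, J 3/2→3/2, parity odd→odd.
ΔL = 0, ±1 (not L=0↔0): L: 0 → 1, ΔL = +1 — passes.
ΔJ = 0, ±1 (not J=0↔0): J: 3/2 → 3/2, ΔJ = +0 — passes.
Parity must change: odd → odd — fails.
ΔS = 0: S: 3/2 → 3/2 — passes.

parity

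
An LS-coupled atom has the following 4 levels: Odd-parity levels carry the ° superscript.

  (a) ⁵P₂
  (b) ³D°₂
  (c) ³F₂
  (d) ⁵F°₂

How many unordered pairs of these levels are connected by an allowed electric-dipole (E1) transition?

1

(a)–(b): forbidden (ΔS).
(a)–(c): forbidden (parity, ΔS, ΔL).
(a)–(d): forbidden (ΔL).
(b)–(c): allowed.
(b)–(d): forbidden (parity, ΔS).
(c)–(d): forbidden (ΔS).
Allowed pairs: 1 of 6.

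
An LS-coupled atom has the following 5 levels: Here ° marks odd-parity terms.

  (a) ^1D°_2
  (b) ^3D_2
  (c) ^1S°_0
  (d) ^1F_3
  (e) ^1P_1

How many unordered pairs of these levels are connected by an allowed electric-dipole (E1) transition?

(a)–(b): forbidden (ΔS).
(a)–(c): forbidden (parity, ΔL, ΔJ).
(a)–(d): allowed.
(a)–(e): allowed.
(b)–(c): forbidden (ΔS, ΔL, ΔJ).
(b)–(d): forbidden (parity, ΔS).
(b)–(e): forbidden (parity, ΔS).
(c)–(d): forbidden (ΔL, ΔJ).
(c)–(e): allowed.
(d)–(e): forbidden (parity, ΔL, ΔJ).
Allowed pairs: 3 of 10.

3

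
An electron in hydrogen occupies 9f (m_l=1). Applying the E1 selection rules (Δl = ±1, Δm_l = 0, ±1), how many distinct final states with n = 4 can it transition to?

E1 requires Δl = ±1, so l_f ∈ {2, 4}; with 0 ≤ l_f ≤ n_f−1 = 3, the allowed l_f values are {2}.
For l_f = 2: m_f ∈ {m_i−1, m_i, m_i+1} ∩ [−2, 2] = {0, 1, 2} → 3 states.
Total: 3.

3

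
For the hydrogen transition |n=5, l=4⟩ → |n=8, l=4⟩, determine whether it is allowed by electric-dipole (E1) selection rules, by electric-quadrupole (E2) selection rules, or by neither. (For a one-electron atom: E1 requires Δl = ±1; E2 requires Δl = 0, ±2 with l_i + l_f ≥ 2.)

Δl = 4 − 4 = +0; l_i + l_f = 8.
E1 (Δl = ±1): not satisfied.
E2 (Δl = 0,±2, l_i+l_f ≥ 2): satisfied.

E2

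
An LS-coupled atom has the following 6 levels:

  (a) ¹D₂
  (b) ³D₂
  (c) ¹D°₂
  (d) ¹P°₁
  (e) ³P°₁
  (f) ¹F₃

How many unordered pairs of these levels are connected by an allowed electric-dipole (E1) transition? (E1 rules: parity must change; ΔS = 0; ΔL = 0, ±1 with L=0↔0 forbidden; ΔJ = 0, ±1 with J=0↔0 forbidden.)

4

(a)–(b): forbidden (parity, ΔS).
(a)–(c): allowed.
(a)–(d): allowed.
(a)–(e): forbidden (ΔS).
(a)–(f): forbidden (parity).
(b)–(c): forbidden (ΔS).
(b)–(d): forbidden (ΔS).
(b)–(e): allowed.
(b)–(f): forbidden (parity, ΔS).
(c)–(d): forbidden (parity).
(c)–(e): forbidden (parity, ΔS).
(c)–(f): allowed.
(d)–(e): forbidden (parity, ΔS).
(d)–(f): forbidden (ΔL, ΔJ).
(e)–(f): forbidden (ΔS, ΔL, ΔJ).
Allowed pairs: 4 of 15.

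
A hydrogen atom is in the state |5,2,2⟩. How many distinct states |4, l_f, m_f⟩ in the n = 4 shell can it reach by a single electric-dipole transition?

4

E1 requires Δl = ±1, so l_f ∈ {1, 3}; with 0 ≤ l_f ≤ n_f−1 = 3, the allowed l_f values are {1, 3}.
For l_f = 1: m_f ∈ {m_i−1, m_i, m_i+1} ∩ [−1, 1] = {1} → 1 state.
For l_f = 3: m_f ∈ {m_i−1, m_i, m_i+1} ∩ [−3, 3] = {1, 2, 3} → 3 states.
Total: 4.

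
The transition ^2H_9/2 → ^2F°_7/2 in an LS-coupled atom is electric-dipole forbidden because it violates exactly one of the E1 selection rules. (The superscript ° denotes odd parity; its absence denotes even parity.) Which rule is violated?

ΔS = 0: S: 1/2 → 1/2 — ✓.
ΔJ = 0, ±1 (not J=0↔0): J: 9/2 → 7/2, ΔJ = -1 — ✓.
Parity must change: even → odd — ✓.
ΔL = 0, ±1 (not L=0↔0): L: 5 → 3, ΔL = -2 — ✗.

the ΔL = 0, ±1 rule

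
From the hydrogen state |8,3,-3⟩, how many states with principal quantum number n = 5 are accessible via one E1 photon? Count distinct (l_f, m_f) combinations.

4

E1 requires Δl = ±1, so l_f ∈ {2, 4}; with 0 ≤ l_f ≤ n_f−1 = 4, the allowed l_f values are {2, 4}.
For l_f = 2: m_f ∈ {m_i−1, m_i, m_i+1} ∩ [−2, 2] = {-2} → 1 state.
For l_f = 4: m_f ∈ {m_i−1, m_i, m_i+1} ∩ [−4, 4] = {-4, -3, -2} → 3 states.
Total: 4.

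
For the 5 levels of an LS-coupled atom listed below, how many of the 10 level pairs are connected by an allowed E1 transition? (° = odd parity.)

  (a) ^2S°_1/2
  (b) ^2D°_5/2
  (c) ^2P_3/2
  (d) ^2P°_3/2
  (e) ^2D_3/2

5

(a)–(b): forbidden (parity, ΔL, ΔJ).
(a)–(c): allowed.
(a)–(d): forbidden (parity).
(a)–(e): forbidden (ΔL).
(b)–(c): allowed.
(b)–(d): forbidden (parity).
(b)–(e): allowed.
(c)–(d): allowed.
(c)–(e): forbidden (parity).
(d)–(e): allowed.
Allowed pairs: 5 of 10.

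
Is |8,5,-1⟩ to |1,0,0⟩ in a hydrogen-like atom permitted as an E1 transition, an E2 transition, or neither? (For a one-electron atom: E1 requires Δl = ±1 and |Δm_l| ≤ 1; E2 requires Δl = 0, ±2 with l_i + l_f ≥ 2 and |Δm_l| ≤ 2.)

neither

Δl = 0 − 5 = -5; l_i + l_f = 5.
Δm_l = +1.
E1 (Δl = ±1, |Δm_l| ≤ 1): not satisfied.
E2 (Δl = 0,±2, l_i+l_f ≥ 2, |Δm_l| ≤ 2): not satisfied.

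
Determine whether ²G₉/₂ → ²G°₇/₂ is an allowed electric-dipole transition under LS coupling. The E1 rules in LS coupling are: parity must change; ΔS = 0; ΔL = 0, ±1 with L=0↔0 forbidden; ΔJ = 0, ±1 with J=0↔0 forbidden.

Reading off the term symbols: S 1/2→1/2, L 4→4, J 9/2→7/2, parity even→odd.
Parity must change: even → odd — ok.
ΔS = 0: S: 1/2 → 1/2 — ok.
ΔL = 0, ±1 (not L=0↔0): L: 4 → 4, ΔL = +0 — ok.
ΔJ = 0, ±1 (not J=0↔0): J: 9/2 → 7/2, ΔJ = -1 — ok.
All four E1 rules are satisfied.

allowed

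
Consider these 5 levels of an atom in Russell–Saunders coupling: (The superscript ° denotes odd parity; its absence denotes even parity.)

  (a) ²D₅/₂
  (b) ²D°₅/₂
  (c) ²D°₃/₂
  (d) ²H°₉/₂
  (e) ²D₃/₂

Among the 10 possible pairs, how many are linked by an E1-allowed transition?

(a)–(b): allowed.
(a)–(c): allowed.
(a)–(d): forbidden (ΔL, ΔJ).
(a)–(e): forbidden (parity).
(b)–(c): forbidden (parity).
(b)–(d): forbidden (parity, ΔL, ΔJ).
(b)–(e): allowed.
(c)–(d): forbidden (parity, ΔL, ΔJ).
(c)–(e): allowed.
(d)–(e): forbidden (ΔL, ΔJ).
Allowed pairs: 4 of 10.

4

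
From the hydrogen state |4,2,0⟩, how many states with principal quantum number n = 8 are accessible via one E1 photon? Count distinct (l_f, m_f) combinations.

E1 requires Δl = ±1, so l_f ∈ {1, 3}; with 0 ≤ l_f ≤ n_f−1 = 7, the allowed l_f values are {1, 3}.
For l_f = 1: m_f ∈ {m_i−1, m_i, m_i+1} ∩ [−1, 1] = {-1, 0, 1} → 3 states.
For l_f = 3: m_f ∈ {m_i−1, m_i, m_i+1} ∩ [−3, 3] = {-1, 0, 1} → 3 states.
Total: 6.

6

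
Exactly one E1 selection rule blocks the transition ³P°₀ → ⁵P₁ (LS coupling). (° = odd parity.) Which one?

Initial level: S=1, L=1, J=0, parity odd. Final level: S=2, L=1, J=1, parity even.
Parity must change: odd → even — ✓.
ΔS = 0: S: 1 → 2 — ✗.
ΔL = 0, ±1 (not L=0↔0): L: 1 → 1, ΔL = +0 — ✓.
ΔJ = 0, ±1 (not J=0↔0): J: 0 → 1, ΔJ = +1 — ✓.

the ΔS = 0 rule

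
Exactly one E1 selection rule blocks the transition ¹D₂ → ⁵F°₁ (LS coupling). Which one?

Initial level: S=0, L=2, J=2, parity even. Final level: S=2, L=3, J=1, parity odd.
Parity must change: even → odd — satisfied.
ΔL = 0, ±1 (not L=0↔0): L: 2 → 3, ΔL = +1 — satisfied.
ΔJ = 0, ±1 (not J=0↔0): J: 2 → 1, ΔJ = -1 — satisfied.
ΔS = 0: S: 0 → 2 — violated.

the ΔS = 0 rule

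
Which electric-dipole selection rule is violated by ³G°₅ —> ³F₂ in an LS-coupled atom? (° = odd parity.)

the ΔJ = 0, ±1 rule

Reading off the term symbols: S 1→1, L 4→3, J 5→2, parity odd→even.
Parity must change: odd → even — passes.
ΔS = 0: S: 1 → 1 — passes.
ΔL = 0, ±1 (not L=0↔0): L: 4 → 3, ΔL = -1 — passes.
ΔJ = 0, ±1 (not J=0↔0): J: 5 → 2, ΔJ = -3 — fails.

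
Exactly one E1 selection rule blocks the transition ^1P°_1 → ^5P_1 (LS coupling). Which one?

Reading off the term symbols: S 0→2, L 1→1, J 1→1, parity odd→even.
Parity must change: odd → even — satisfied.
ΔL = 0, ±1 (not L=0↔0): L: 1 → 1, ΔL = +0 — satisfied.
ΔJ = 0, ±1 (not J=0↔0): J: 1 → 1, ΔJ = +0 — satisfied.
ΔS = 0: S: 0 → 2 — violated.

the ΔS = 0 rule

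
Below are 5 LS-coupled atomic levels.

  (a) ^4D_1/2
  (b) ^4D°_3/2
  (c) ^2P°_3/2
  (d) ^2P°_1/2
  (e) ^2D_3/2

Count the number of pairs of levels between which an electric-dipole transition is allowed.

(a)–(b): allowed.
(a)–(c): forbidden (ΔS).
(a)–(d): forbidden (ΔS).
(a)–(e): forbidden (parity, ΔS).
(b)–(c): forbidden (parity, ΔS).
(b)–(d): forbidden (parity, ΔS).
(b)–(e): forbidden (ΔS).
(c)–(d): forbidden (parity).
(c)–(e): allowed.
(d)–(e): allowed.
Allowed pairs: 3 of 10.

3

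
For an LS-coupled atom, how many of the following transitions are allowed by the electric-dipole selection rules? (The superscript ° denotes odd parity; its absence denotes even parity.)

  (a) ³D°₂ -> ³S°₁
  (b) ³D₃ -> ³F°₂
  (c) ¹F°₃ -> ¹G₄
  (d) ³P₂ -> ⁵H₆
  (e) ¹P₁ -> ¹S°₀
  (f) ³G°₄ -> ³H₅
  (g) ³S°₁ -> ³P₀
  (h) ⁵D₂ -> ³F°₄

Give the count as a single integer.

5

(a) forbidden (parity, ΔL fail)
(b) allowed
(c) allowed
(d) forbidden (parity, ΔS, ΔL, ΔJ fail)
(e) allowed
(f) allowed
(g) allowed
(h) forbidden (ΔS, ΔJ fail)
Total allowed: 5 of 8.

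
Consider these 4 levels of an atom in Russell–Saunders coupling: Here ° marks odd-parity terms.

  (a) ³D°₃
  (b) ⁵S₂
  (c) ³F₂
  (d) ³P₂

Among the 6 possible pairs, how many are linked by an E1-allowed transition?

(a)–(b): forbidden (ΔS, ΔL).
(a)–(c): allowed.
(a)–(d): allowed.
(b)–(c): forbidden (parity, ΔS, ΔL).
(b)–(d): forbidden (parity, ΔS).
(c)–(d): forbidden (parity, ΔL).
Allowed pairs: 2 of 6.

2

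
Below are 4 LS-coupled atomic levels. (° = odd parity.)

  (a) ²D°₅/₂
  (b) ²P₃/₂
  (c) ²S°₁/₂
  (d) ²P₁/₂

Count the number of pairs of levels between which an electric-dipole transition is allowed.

3

(a)–(b): allowed.
(a)–(c): forbidden (parity, ΔL, ΔJ).
(a)–(d): forbidden (ΔJ).
(b)–(c): allowed.
(b)–(d): forbidden (parity).
(c)–(d): allowed.
Allowed pairs: 3 of 6.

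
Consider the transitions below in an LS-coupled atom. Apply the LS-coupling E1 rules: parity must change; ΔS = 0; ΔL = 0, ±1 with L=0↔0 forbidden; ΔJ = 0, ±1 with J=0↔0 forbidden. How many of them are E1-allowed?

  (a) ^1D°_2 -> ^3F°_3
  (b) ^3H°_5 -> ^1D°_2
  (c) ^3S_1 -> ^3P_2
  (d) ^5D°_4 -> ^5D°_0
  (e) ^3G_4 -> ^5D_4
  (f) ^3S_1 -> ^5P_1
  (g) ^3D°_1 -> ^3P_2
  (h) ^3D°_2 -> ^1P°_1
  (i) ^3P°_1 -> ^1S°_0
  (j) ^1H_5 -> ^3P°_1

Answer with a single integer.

(a) forbidden (parity, ΔS fail)
(b) forbidden (parity, ΔS, ΔL, ΔJ fail)
(c) forbidden (parity fails)
(d) forbidden (parity, ΔJ fail)
(e) forbidden (parity, ΔS, ΔL fail)
(f) forbidden (parity, ΔS fail)
(g) allowed
(h) forbidden (parity, ΔS fail)
(i) forbidden (parity, ΔS fail)
(j) forbidden (ΔS, ΔL, ΔJ fail)
Total allowed: 1 of 10.

1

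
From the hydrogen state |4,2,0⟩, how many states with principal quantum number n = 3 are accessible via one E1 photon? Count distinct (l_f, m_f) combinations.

3

E1 requires Δl = ±1, so l_f ∈ {1, 3}; with 0 ≤ l_f ≤ n_f−1 = 2, the allowed l_f values are {1}.
For l_f = 1: m_f ∈ {m_i−1, m_i, m_i+1} ∩ [−1, 1] = {-1, 0, 1} → 3 states.
Total: 3.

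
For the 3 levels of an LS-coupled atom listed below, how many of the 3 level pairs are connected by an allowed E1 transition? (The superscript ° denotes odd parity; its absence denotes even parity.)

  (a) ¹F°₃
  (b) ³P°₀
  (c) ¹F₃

1

(a)–(b): forbidden (parity, ΔS, ΔL, ΔJ).
(a)–(c): allowed.
(b)–(c): forbidden (ΔS, ΔL, ΔJ).
Allowed pairs: 1 of 3.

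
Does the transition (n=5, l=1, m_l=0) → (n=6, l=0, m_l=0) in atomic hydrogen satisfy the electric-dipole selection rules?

Initial l = 1, final l = 0, so Δl = -1. E1 requires Δl = ±1: satisfied.
m_l: 0 → 0 (Δm_l = +0). |Δm_l| ≤ 1 satisfied.
All E1 selection rules are satisfied.

allowed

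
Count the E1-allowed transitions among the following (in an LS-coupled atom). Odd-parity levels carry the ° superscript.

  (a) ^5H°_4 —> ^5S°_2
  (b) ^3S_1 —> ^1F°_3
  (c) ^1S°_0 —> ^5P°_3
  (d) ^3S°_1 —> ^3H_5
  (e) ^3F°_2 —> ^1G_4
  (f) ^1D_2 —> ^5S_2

(a) forbidden (parity, ΔL, ΔJ fail)
(b) forbidden (ΔS, ΔL, ΔJ fail)
(c) forbidden (parity, ΔS, ΔJ fail)
(d) forbidden (ΔL, ΔJ fail)
(e) forbidden (ΔS, ΔJ fail)
(f) forbidden (parity, ΔS, ΔL fail)
Total allowed: 0 of 6.

0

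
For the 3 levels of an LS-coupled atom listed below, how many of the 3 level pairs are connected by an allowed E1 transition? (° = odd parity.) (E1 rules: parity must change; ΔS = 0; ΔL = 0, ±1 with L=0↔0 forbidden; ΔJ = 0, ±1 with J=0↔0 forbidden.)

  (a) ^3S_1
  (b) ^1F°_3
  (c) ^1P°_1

0

(a)–(b): forbidden (ΔS, ΔL, ΔJ).
(a)–(c): forbidden (ΔS).
(b)–(c): forbidden (parity, ΔL, ΔJ).
Allowed pairs: 0 of 3.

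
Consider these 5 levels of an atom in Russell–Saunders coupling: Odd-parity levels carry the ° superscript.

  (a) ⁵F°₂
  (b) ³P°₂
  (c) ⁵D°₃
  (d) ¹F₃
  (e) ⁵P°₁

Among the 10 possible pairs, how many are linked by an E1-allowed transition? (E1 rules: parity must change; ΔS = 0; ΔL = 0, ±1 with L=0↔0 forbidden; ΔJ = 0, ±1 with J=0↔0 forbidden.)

(a)–(b): forbidden (parity, ΔS, ΔL).
(a)–(c): forbidden (parity).
(a)–(d): forbidden (ΔS).
(a)–(e): forbidden (parity, ΔL).
(b)–(c): forbidden (parity, ΔS).
(b)–(d): forbidden (ΔS, ΔL).
(b)–(e): forbidden (parity, ΔS).
(c)–(d): forbidden (ΔS).
(c)–(e): forbidden (parity, ΔJ).
(d)–(e): forbidden (ΔS, ΔL, ΔJ).
Allowed pairs: 0 of 10.

0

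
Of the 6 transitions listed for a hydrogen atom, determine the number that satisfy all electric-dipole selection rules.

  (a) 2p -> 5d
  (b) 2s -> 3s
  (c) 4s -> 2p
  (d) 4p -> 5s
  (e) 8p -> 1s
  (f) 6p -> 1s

(a) allowed
(b) forbidden — Δl = +0 (E1 requires Δl = ±1)
(c) allowed
(d) allowed
(e) allowed
(f) allowed
Total allowed: 5 of 6.

5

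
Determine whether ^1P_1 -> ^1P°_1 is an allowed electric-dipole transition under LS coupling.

Reading off the term symbols: S 0→0, L 1→1, J 1→1, parity even→odd.
Parity must change: even → odd — satisfied.
ΔS = 0: S: 0 → 0 — satisfied.
ΔL = 0, ±1 (not L=0↔0): L: 1 → 1, ΔL = +0 — satisfied.
ΔJ = 0, ±1 (not J=0↔0): J: 1 → 1, ΔJ = +0 — satisfied.
All four E1 rules are satisfied.

allowed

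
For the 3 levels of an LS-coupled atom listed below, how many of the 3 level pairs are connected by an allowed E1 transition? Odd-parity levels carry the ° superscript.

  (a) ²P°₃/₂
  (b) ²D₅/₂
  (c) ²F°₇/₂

(a)–(b): allowed.
(a)–(c): forbidden (parity, ΔL, ΔJ).
(b)–(c): allowed.
Allowed pairs: 2 of 3.

2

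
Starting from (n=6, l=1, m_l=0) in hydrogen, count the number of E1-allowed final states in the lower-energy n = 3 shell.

E1 requires Δl = ±1, so l_f ∈ {0, 2}; with 0 ≤ l_f ≤ n_f−1 = 2, the allowed l_f values are {0, 2}.
For l_f = 0: m_f ∈ {m_i−1, m_i, m_i+1} ∩ [−0, 0] = {0} → 1 state.
For l_f = 2: m_f ∈ {m_i−1, m_i, m_i+1} ∩ [−2, 2] = {-1, 0, 1} → 3 states.
Total: 4.

4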